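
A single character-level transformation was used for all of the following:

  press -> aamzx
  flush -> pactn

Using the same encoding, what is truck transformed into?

The output letters match the input read backwards, each shifted +8: press reversed is sserp. The word is reversed, then every letter is shifted forward by 8.
On truck: reverse → kcurt; then shift: k+8=s, c+8=k, u+8=c, r+8=z, t+8=b.

skczb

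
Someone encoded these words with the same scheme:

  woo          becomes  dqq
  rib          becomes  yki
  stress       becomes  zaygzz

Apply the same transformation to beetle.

iggasg

The rule splits by letter class: vowels +2, consonants +7.
On beetle: b(cons)+7=i, e(vowel)+2=g, e(vowel)+2=g, t(cons)+7=a, l(cons)+7=s, e(vowel)+2=g.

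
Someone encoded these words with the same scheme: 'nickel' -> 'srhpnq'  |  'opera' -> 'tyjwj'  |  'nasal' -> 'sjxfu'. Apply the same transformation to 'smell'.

Shifts by position in nickel: pos 0: n→s (+5), pos 1: i→r (+9), pos 2: c→h (+5), pos 3: k→p (+5), pos 4: e→n (+9), pos 5: l→q (+5) — repeating every 3. It's a Vigenère-style cipher with numeric key [5,9,5]: position i shifts by key[i mod 3].
On smell: s+5=x, m+9=v, e+5=j, l+5=q, l+9=u.

xvjqu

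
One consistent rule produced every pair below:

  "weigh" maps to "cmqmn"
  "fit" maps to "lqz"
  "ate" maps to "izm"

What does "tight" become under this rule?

The shift depends on letter class: consonant w→c is +6, but vowel e→m is +8. The rule splits by letter class: vowels +8, consonants +6.
On tight: t(cons)+6=z, i(vowel)+8=q, g(cons)+6=m, h(cons)+6=n, t(cons)+6=z.

zqmnz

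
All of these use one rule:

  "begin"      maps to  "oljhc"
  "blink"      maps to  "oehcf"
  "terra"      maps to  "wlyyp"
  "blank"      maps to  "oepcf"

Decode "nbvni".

couch

This is an affine cipher: with a=0,…,z=25, each position x becomes (25x+15) mod 26.
Reversing it on nbvni: n(13)→25·(13−15)≡2=c; b(1)→25·(1−15)≡14=o; v(21)→25·(21−15)≡20=u; n(13)→25·(13−15)≡2=c; i(8)→25·(8−15)≡7=h (all mod 26).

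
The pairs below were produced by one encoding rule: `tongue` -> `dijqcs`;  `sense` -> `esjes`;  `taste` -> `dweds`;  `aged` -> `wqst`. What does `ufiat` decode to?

t(19)→d(3) and o(14)→i(8) fit y≡25x+22 (mod 26); the inverse of 25 mod 26 is 25. This is an affine cipher: with a=0,…,z=25, each position x becomes (25x+22) mod 26.
Reversing it on ufiat: u(20)→25·(20−22)≡2=c; f(5)→25·(5−22)≡17=r; i(8)→25·(8−22)≡14=o; a(0)→25·(0−22)≡22=w; t(19)→25·(19−22)≡3=d (all mod 26).

crowd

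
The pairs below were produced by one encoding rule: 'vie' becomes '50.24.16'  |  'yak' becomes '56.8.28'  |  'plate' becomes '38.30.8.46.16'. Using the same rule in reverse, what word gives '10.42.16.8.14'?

v(#22)→50 and i(#9)→24: differences scale by 2, so n = 2·pos + 6. Each letter becomes 2×(its alphabet position, a=1..z=26) + 6.
Undoing it on 10.42.16.8.14: 10→(10−6)÷2=2=b, 42→(42−6)÷2=18=r, 16→(16−6)÷2=5=e, 8→(8−6)÷2=1=a, 14→(14−6)÷2=4=d.

bread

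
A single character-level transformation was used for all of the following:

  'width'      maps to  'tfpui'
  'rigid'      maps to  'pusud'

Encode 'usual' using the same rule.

xmgeg

The word is reversed, then every letter is shifted forward by 12.
On usual: reverse → lausu; then shift: l+12=x, a+12=m, u+12=g, s+12=e, u+12=g.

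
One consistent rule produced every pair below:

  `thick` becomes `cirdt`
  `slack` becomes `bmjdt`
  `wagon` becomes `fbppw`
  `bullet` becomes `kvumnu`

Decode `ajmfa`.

It's a Vigenère-style cipher with numeric key [9,1]: position i shifts by key[i mod 2].
Undoing it on ajmfa: a−9=r, j−1=i, m−9=d, f−1=e, a−9=r.

rider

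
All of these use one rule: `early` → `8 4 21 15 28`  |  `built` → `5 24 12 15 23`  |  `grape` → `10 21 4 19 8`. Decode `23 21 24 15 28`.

Letters become their 1-based position plus 3 (so a→4, b→5, …).
Undoing it on 23 21 24 15 28: 23→(23−3)÷1=20=t, 21→(21−3)÷1=18=r, 24→(24−3)÷1=21=u, 15→(15−3)÷1=12=l, 28→(28−3)÷1=25=y.

truly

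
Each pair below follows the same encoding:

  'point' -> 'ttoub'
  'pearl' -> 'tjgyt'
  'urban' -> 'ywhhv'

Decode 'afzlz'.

water

In point: p→t is +4, o→t is +5, i→o is +6, n→u is +7 — the shift increases by 1 each position. Each letter shifts forward by (position + 4), i.e. 4, 5, 6, … — the shift grows by one for each successive letter.
Reversing it on afzlz: a−4=w, f−5=a, z−6=t, l−7=e, z−8=r.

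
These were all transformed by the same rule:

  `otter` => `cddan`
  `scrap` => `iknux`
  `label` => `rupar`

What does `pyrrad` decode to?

bullet

o(14)→c(2) and t(19)→d(3) fit y≡21x+20 (mod 26); the inverse of 21 mod 26 is 5. Each letter's alphabet position (a=0..z=25) is mapped through 21·x+20 mod 26 — an affine cipher.
Undoing it on pyrrad: p(15)→5·(15−20)≡1=b; y(24)→5·(24−20)≡20=u; r(17)→5·(17−20)≡11=l; r(17)→5·(17−20)≡11=l; a(0)→5·(0−20)≡4=e; d(3)→5·(3−20)≡19=t (all mod 26).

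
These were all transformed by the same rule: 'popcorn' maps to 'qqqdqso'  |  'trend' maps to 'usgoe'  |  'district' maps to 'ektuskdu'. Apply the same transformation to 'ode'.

The shift depends on letter class: consonant p→q is +1, but vowel o→q is +2. The rule splits by letter class: vowels +2, consonants +1.
For ode: o(vowel)+2=q, d(cons)+1=e, e(vowel)+2=g.

qeg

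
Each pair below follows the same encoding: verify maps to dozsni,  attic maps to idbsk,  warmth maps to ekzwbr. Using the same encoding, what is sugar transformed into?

aeokz

A repeating key of period 2 is used — shifts +8, +10 over and over.
Applying it to sugar: s+8=a, u+10=e, g+8=o, a+10=k, r+8=z.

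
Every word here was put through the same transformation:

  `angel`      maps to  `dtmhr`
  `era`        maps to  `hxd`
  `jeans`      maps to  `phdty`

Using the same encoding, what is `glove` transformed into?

The shift depends on letter class: consonant n→t is +6, but vowel a→d is +3. The rule splits by letter class: vowels +3, consonants +6.
For glove: g(cons)+6=m, l(cons)+6=r, o(vowel)+3=r, v(cons)+6=b, e(vowel)+3=h.

mrrbh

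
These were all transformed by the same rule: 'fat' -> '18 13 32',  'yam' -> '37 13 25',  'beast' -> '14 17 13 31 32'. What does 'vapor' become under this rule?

34 13 28 27 30

Letters become their 1-based position plus 12 (so a→13, b→14, …).
For vapor: v=22→34, a=1→13, p=16→28, o=15→27, r=18→30.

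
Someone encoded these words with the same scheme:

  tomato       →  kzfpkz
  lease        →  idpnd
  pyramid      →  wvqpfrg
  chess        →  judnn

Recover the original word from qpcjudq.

rancher

Treating letters as 0–25, the rule is x ↦ 23x + 15 (mod 26).
Decoding qpcjudq: q(16)→17·(16−15)≡17=r; p(15)→17·(15−15)≡0=a; c(2)→17·(2−15)≡13=n; j(9)→17·(9−15)≡2=c; u(20)→17·(20−15)≡7=h; d(3)→17·(3−15)≡4=e; q(16)→17·(16−15)≡17=r (all mod 26).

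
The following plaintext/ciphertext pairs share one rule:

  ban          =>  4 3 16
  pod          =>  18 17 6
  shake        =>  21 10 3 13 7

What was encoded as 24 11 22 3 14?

b is letter #2 and maps to 4: an offset of 2. The number is (letter's place in the alphabet, a=1) + 2.
Reversing it on 24 11 22 3 14: 24→(24−2)÷1=22=v, 11→(11−2)÷1=9=i, 22→(22−2)÷1=20=t, 3→(3−2)÷1=1=a, 14→(14−2)÷1=12=l.

vital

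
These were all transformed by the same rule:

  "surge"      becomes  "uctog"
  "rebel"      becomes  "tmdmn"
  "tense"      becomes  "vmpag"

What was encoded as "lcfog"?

Shifts by position in surge: pos 0: s→u (+2), pos 1: u→c (+8), pos 2: r→t (+2), pos 3: g→o (+8) — repeating every 2. It's a Vigenère-style cipher with numeric key [2,8]: position i shifts by key[i mod 2].
Reversing it on lcfog: l−2=j, c−8=u, f−2=d, o−8=g, g−2=e.

judge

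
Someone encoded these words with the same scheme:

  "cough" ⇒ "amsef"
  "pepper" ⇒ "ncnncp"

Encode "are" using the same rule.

ypc

It's a constant shift of +24 (ROT24).
On are: a+24=y, r+24=p, e+24=c.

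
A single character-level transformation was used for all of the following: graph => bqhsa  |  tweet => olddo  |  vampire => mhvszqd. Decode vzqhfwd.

miracle

g(6)→b(1) and r(17)→q(16) fit y≡25x+7 (mod 26); the inverse of 25 mod 26 is 25. Treating letters as 0–25, the rule is x ↦ 25x + 7 (mod 26).
Undoing it on vzqhfwd: v(21)→25·(21−7)≡12=m; z(25)→25·(25−7)≡8=i; q(16)→25·(16−7)≡17=r; h(7)→25·(7−7)≡0=a; f(5)→25·(5−7)≡2=c; w(22)→25·(22−7)≡11=l; d(3)→25·(3−7)≡4=e (all mod 26).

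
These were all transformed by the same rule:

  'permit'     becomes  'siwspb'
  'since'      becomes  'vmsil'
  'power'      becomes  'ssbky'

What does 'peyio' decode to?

In permit: p→s is +3, e→i is +4, r→w is +5, m→s is +6 — the shift increases by 1 each position. The shift increases by 1 at each position, starting from +3: 3, 4, 5, ….
Decoding peyio: p−3=m, e−4=a, y−5=t, i−6=c, o−7=h.

match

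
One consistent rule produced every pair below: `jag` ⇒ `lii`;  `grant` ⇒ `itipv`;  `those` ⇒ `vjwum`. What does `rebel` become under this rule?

tmdmn

The shift depends on letter class: consonant j→l is +2, but vowel a→i is +8. Two shifts are in play — +8 for a/e/i/o/u, +2 for every other letter.
On rebel: r(cons)+2=t, e(vowel)+8=m, b(cons)+2=d, e(vowel)+8=m, l(cons)+2=n.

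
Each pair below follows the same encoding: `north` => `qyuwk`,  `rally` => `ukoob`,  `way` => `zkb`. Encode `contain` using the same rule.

The shift depends on letter class: consonant n→q is +3, but vowel o→y is +10. The rule splits by letter class: vowels +10, consonants +3.
For contain: c(cons)+3=f, o(vowel)+10=y, n(cons)+3=q, t(cons)+3=w, a(vowel)+10=k, i(vowel)+10=s, n(cons)+3=q.

fyqwksq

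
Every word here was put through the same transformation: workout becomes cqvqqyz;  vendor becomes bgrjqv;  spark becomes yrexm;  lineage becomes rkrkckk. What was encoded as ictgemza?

Shifts by position in workout: pos 0: w→c (+6), pos 1: o→q (+2), pos 2: r→v (+4), pos 3: k→q (+6), pos 4: o→q (+2), pos 5: u→y (+4) — repeating every 3. It's a Vigenère-style cipher with numeric key [6,2,4]: position i shifts by key[i mod 3].
Undoing it on ictgemza: i−6=c, c−2=a, t−4=p, g−6=a, e−2=c, m−4=i, z−6=t, a−2=y.

capacity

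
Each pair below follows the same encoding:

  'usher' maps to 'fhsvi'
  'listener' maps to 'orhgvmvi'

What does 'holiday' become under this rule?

Each pair mirrors across the alphabet (u↔f, s↔h, h↔s): positions sum to 25. Each letter is replaced by its mirror in the alphabet: a↔z, b↔y, c↔x, and so on (the Atbash cipher).
Applying it to holiday: h↔s, o↔l, l↔o, i↔r, d↔w, a↔z, y↔b.

slorwzb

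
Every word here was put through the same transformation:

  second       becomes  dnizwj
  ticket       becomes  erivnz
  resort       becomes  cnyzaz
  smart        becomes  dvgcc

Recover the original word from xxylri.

Shifts by position in second: pos 0: s→d (+11), pos 1: e→n (+9), pos 2: c→i (+6), pos 3: o→z (+11), pos 4: n→w (+9), pos 5: d→j (+6) — repeating every 3. A repeating key of period 3 is used — shifts +11, +9, +6 over and over.
Decoding xxylri: x−11=m, x−9=o, y−6=s, l−11=a, r−9=i, i−6=c.

mosaic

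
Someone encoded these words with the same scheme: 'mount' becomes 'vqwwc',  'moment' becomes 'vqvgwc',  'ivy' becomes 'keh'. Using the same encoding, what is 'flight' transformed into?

oukpqc

The shift depends on letter class: consonant m→v is +9, but vowel o→q is +2. The rule splits by letter class: vowels +2, consonants +9.
On flight: f(cons)+9=o, l(cons)+9=u, i(vowel)+2=k, g(cons)+9=p, h(cons)+9=q, t(cons)+9=c.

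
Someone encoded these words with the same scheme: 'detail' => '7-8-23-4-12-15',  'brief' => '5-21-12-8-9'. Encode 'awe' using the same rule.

d is letter #4 and maps to 7: an offset of 3. Letters become their 1-based position plus 3 (so a→4, b→5, …).
On awe: a=1→4, w=23→26, e=5→8.

4-26-8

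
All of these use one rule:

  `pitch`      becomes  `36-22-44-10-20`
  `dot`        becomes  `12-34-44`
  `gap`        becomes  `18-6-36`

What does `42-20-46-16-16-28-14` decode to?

p(#16)→36 and i(#9)→22: differences scale by 2, so n = 2·pos + 4. The formula is n = 2×(alphabet index, a=1) + 4.
Reversing it on 42-20-46-16-16-28-14: 42→(42−4)÷2=19=s, 20→(20−4)÷2=8=h, 46→(46−4)÷2=21=u, 16→(16−4)÷2=6=f, 16→(16−4)÷2=6=f, 28→(28−4)÷2=12=l, 14→(14−4)÷2=5=e.

shuffle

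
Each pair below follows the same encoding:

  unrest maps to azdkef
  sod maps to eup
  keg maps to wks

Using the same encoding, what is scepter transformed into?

Two shifts are in play — +6 for a/e/i/o/u, +12 for every other letter.
For scepter: s(cons)+12=e, c(cons)+12=o, e(vowel)+6=k, p(cons)+12=b, t(cons)+12=f, e(vowel)+6=k, r(cons)+12=d.

eokbfkd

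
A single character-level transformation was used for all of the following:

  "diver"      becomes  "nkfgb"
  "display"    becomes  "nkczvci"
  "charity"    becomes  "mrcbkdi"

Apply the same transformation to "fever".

pgfgb

The shift depends on letter class: consonant d→n is +10, but vowel i→k is +2. The rule splits by letter class: vowels +2, consonants +10.
Applying it to fever: f(cons)+10=p, e(vowel)+2=g, v(cons)+10=f, e(vowel)+2=g, r(cons)+10=b.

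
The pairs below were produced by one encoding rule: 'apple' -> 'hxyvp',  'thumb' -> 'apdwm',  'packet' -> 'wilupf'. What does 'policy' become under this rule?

wwusnk

In apple: a→h is +7, p→x is +8, p→y is +9, l→v is +10 — the shift increases by 1 each position. The shift increases by 1 at each position, starting from +7: 7, 8, 9, ….
For policy: p+7=w, o+8=w, l+9=u, i+10=s, c+11=n, y+12=k.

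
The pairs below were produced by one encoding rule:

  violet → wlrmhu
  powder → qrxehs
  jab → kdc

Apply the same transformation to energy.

hohshz

The shift depends on letter class: consonant v→w is +1, but vowel i→l is +3. The rule splits by letter class: vowels +3, consonants +1.
For energy: e(vowel)+3=h, n(cons)+1=o, e(vowel)+3=h, r(cons)+1=s, g(cons)+1=h, y(cons)+1=z.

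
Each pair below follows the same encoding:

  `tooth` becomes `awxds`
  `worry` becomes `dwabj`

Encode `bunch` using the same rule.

icwms

In tooth: t→a is +7, o→w is +8, o→x is +9, t→d is +10 — the shift increases by 1 each position. The shift increases by 1 at each position, starting from +7: 7, 8, 9, ….
Applying it to bunch: b+7=i, u+8=c, n+9=w, c+10=m, h+11=s.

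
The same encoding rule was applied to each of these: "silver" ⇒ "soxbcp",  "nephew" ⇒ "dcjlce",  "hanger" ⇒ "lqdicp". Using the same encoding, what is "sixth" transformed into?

sohvl

s(18)→s(18) and i(8)→o(14) fit y≡3x+16 (mod 26); the inverse of 3 mod 26 is 9. This is an affine cipher: with a=0,…,z=25, each position x becomes (3x+16) mod 26.
For sixth: s(18)→3·18+16≡18=s; i(8)→3·8+16≡14=o; x(23)→3·23+16≡7=h; t(19)→3·19+16≡21=v; h(7)→3·7+16≡11=l (all mod 26).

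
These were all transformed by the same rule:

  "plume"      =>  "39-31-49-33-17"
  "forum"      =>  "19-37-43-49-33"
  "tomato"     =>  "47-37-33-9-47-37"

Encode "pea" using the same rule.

p(#16)→39 and l(#12)→31: differences scale by 2, so n = 2·pos + 7. With a=1..z=26, the number is 2·pos + 7.
For pea: p=16→39, e=5→17, a=1→9.

39-17-9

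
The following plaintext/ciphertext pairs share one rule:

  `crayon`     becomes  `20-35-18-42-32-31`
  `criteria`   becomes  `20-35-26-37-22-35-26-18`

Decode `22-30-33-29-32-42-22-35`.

employer

Each letter is replaced by its alphabet position (a=1..z=26) + 17.
Undoing it on 22-30-33-29-32-42-22-35: 22→(22−17)÷1=5=e, 30→(30−17)÷1=13=m, 33→(33−17)÷1=16=p, 29→(29−17)÷1=12=l, 32→(32−17)÷1=15=o, 42→(42−17)÷1=25=y, 22→(22−17)÷1=5=e, 35→(35−17)÷1=18=r.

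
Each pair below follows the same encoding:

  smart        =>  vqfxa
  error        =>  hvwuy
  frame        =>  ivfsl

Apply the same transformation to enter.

hryky

In smart: s→v is +3, m→q is +4, a→f is +5, r→x is +6 — the shift increases by 1 each position. Each letter shifts forward by (position + 3), i.e. 3, 4, 5, … — the shift grows by one for each successive letter.
On enter: e+3=h, n+4=r, t+5=y, e+6=k, r+7=y.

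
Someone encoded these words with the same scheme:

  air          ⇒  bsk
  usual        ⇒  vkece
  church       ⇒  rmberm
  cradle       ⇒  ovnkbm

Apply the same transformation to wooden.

xonyyg

Two steps: reverse the string, then apply a Caesar shift of +10.
On wooden: reverse → nedoow; then shift: n+10=x, e+10=o, d+10=n, o+10=y, o+10=y, w+10=g.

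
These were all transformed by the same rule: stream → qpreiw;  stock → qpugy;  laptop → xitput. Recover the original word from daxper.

s(18)→q(16) and t(19)→p(15) fit y≡25x+8 (mod 26); the inverse of 25 mod 26 is 25. Each letter's alphabet position (a=0..z=25) is mapped through 25·x+8 mod 26 — an affine cipher.
Undoing it on daxper: d(3)→25·(3−8)≡5=f; a(0)→25·(0−8)≡8=i; x(23)→25·(23−8)≡11=l; p(15)→25·(15−8)≡19=t; e(4)→25·(4−8)≡4=e; r(17)→25·(17−8)≡17=r (all mod 26).

filter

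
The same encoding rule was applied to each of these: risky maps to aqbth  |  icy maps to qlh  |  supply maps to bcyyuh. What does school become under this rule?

The shift depends on letter class: consonant r→a is +9, but vowel i→q is +8. Two shifts are in play — +8 for a/e/i/o/u, +9 for every other letter.
For school: s(cons)+9=b, c(cons)+9=l, h(cons)+9=q, o(vowel)+8=w, o(vowel)+8=w, l(cons)+9=u.

blqwwu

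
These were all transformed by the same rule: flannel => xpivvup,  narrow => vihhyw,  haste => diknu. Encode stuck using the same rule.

knqom

This is an affine cipher: with a=0,…,z=25, each position x becomes (3x+8) mod 26.
For stuck: s(18)→3·18+8≡10=k; t(19)→3·19+8≡13=n; u(20)→3·20+8≡16=q; c(2)→3·2+8≡14=o; k(10)→3·10+8≡12=m (all mod 26).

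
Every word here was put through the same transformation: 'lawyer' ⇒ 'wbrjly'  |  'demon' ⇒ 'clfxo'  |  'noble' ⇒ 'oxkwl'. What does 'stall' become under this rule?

hqbww

l(11)→w(22) and a(0)→b(1) fit y≡9x+1 (mod 26); the inverse of 9 mod 26 is 3. This is an affine cipher: with a=0,…,z=25, each position x becomes (9x+1) mod 26.
Applying it to stall: s(18)→9·18+1≡7=h; t(19)→9·19+1≡16=q; a(0)→9·0+1≡1=b; l(11)→9·11+1≡22=w; l(11)→9·11+1≡22=w (all mod 26).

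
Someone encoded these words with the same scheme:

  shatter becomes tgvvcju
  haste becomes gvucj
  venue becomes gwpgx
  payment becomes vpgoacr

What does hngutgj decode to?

The output letters match the input read backwards, each shifted +2: shatter reversed is rettahs. The word is reversed, then every letter is shifted forward by 2.
Reversing it on hngutgj: shift back: h−2=f, n−2=l, g−2=e, u−2=s, t−2=r, g−2=e, j−2=h → flesreh; then reverse → herself.

herself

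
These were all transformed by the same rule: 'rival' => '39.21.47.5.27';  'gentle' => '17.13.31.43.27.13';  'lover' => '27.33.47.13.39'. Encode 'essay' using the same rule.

The formula is n = 2×(alphabet index, a=1) + 3.
On essay: e=5→13, s=19→41, s=19→41, a=1→5, y=25→53.

13.41.41.5.53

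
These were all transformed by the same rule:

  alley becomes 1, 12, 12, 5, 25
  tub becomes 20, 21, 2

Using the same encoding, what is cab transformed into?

3, 1, 2

Letters become their 1-indexed alphabet positions: a=1 … z=26.
Applying it to cab: c=3→3, a=1→1, b=2→2.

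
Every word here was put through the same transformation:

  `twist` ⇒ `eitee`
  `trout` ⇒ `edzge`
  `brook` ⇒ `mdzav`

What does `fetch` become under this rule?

Shifts by position in twist: pos 0: t→e (+11), pos 1: w→i (+12), pos 2: i→t (+11), pos 3: s→e (+12) — repeating every 2. A repeating key of period 2 is used — shifts +11, +12 over and over.
For fetch: f+11=q, e+12=q, t+11=e, c+12=o, h+11=s.

qqeos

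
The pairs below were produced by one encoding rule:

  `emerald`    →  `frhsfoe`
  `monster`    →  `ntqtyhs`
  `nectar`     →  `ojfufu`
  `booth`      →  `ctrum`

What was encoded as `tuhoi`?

spend

Shifts by position in emerald: pos 0: e→f (+1), pos 1: m→r (+5), pos 2: e→h (+3), pos 3: r→s (+1), pos 4: a→f (+5), pos 5: l→o (+3) — repeating every 3. A repeating key of period 3 is used — shifts +1, +5, +3 over and over.
Reversing it on tuhoi: t−1=s, u−5=p, h−3=e, o−1=n, i−5=d.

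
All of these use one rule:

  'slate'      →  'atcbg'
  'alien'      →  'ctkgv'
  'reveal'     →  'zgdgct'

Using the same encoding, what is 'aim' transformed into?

cku

The shift depends on letter class: consonant s→a is +8, but vowel a→c is +2. Vowels shift forward by 2 and consonants shift forward by 8.
Applying it to aim: a(vowel)+2=c, i(vowel)+2=k, m(cons)+8=u.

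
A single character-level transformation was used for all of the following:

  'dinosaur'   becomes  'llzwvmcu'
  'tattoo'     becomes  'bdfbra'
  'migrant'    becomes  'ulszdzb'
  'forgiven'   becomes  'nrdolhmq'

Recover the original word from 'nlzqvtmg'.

Shifts by position in dinosaur: pos 0: d→l (+8), pos 1: i→l (+3), pos 2: n→z (+12), pos 3: o→w (+8), pos 4: s→v (+3), pos 5: a→m (+12) — repeating every 3. A repeating key of period 3 is used — shifts +8, +3, +12 over and over.
Reversing it on nlzqvtmg: n−8=f, l−3=i, z−12=n, q−8=i, v−3=s, t−12=h, m−8=e, g−3=d.

finished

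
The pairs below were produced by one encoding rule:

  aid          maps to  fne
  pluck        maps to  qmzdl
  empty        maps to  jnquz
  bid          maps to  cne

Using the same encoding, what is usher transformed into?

ztijs

The shift depends on letter class: consonant d→e is +1, but vowel a→f is +5. Two shifts are in play — +5 for a/e/i/o/u, +1 for every other letter.
Applying it to usher: u(vowel)+5=z, s(cons)+1=t, h(cons)+1=i, e(vowel)+5=j, r(cons)+1=s.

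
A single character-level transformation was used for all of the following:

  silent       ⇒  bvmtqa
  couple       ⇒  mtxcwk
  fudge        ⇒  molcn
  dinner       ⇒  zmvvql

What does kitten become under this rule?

The output letters match the input read backwards, each shifted +8: silent reversed is tnelis. Two steps: reverse the string, then apply a Caesar shift of +8.
On kitten: reverse → nettik; then shift: n+8=v, e+8=m, t+8=b, t+8=b, i+8=q, k+8=s.

vmbbqs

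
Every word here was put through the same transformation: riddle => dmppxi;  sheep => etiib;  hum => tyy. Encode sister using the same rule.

emefid

The shift depends on letter class: consonant r→d is +12, but vowel i→m is +4. Two shifts are in play — +4 for a/e/i/o/u, +12 for every other letter.
For sister: s(cons)+12=e, i(vowel)+4=m, s(cons)+12=e, t(cons)+12=f, e(vowel)+4=i, r(cons)+12=d.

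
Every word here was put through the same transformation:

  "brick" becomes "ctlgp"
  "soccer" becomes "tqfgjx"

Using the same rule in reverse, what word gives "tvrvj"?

store

In brick: b→c is +1, r→t is +2, i→l is +3, c→g is +4 — the shift increases by 1 each position. Each letter shifts forward by (position + 1), i.e. 1, 2, 3, … — the shift grows by one for each successive letter.
Decoding tvrvj: t−1=s, v−2=t, r−3=o, v−4=r, j−5=e.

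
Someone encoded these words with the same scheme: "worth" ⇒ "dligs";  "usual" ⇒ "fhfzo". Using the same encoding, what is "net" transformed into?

Each pair mirrors across the alphabet (w↔d, o↔l, r↔i): positions sum to 25. Letters are reflected about the middle of the alphabet (position → 25−position): Atbash.
Applying it to net: n↔m, e↔v, t↔g.

mvg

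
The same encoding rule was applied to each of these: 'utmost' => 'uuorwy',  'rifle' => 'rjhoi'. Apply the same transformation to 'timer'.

tjohv

Letter i (0-indexed) is shifted by i+0, so successive shifts are 0, 1, 2, ….
Applying it to timer: t+0=t, i+1=j, m+2=o, e+3=h, r+4=v.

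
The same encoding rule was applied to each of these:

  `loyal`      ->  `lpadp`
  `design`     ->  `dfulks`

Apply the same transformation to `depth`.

dfrwl

In loyal: l→l is +0, o→p is +1, y→a is +2, a→d is +3 — the shift increases by 1 each position. Each letter shifts forward by its position index (0, 1, 2, …) — the shift grows by one for each successive letter.
For depth: d+0=d, e+1=f, p+2=r, t+3=w, h+4=l.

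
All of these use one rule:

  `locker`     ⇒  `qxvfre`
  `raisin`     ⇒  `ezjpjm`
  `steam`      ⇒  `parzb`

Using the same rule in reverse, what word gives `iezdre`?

Treating letters as 0–25, the rule is x ↦ 11x + 25 (mod 26).
Undoing it on iezdre: i(8)→19·(8−25)≡15=p; e(4)→19·(4−25)≡17=r; z(25)→19·(25−25)≡0=a; d(3)→19·(3−25)≡24=y; r(17)→19·(17−25)≡4=e; e(4)→19·(4−25)≡17=r (all mod 26).

prayer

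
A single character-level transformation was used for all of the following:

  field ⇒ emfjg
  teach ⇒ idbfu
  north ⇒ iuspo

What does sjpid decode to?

choir

The output letters match the input read backwards, each shifted +1: field reversed is dleif. Read the word backwards and shift each letter +1.
Reversing it on sjpid: shift back: s−1=r, j−1=i, p−1=o, i−1=h, d−1=c → riohc; then reverse → choir.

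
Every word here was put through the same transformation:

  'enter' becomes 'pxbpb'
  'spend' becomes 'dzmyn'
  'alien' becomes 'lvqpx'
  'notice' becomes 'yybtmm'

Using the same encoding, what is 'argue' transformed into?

Shifts by position in enter: pos 0: e→p (+11), pos 1: n→x (+10), pos 2: t→b (+8), pos 3: e→p (+11), pos 4: r→b (+10) — repeating every 3. The shifts repeat in a cycle of length 3: positions 0,1,… shift by +11, +10, +8, then the pattern repeats.
Applying it to argue: a+11=l, r+10=b, g+8=o, u+11=f, e+10=o.

lbofo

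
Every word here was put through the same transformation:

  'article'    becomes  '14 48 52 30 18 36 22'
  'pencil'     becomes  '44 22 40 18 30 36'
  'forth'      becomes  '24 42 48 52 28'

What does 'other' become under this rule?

42 52 28 22 48

a(#1)→14 and r(#18)→48: differences scale by 2, so n = 2·pos + 12. With a=1..z=26, the number is 2·pos + 12.
On other: o=15→42, t=20→52, h=8→28, e=5→22, r=18→48.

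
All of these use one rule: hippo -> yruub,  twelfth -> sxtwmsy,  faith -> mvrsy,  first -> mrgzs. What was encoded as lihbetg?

h(7)→y(24) and i(8)→r(17) fit y≡19x+21 (mod 26); the inverse of 19 mod 26 is 11. Treating letters as 0–25, the rule is x ↦ 19x + 21 (mod 26).
Undoing it on lihbetg: l(11)→11·(11−21)≡20=u; i(8)→11·(8−21)≡13=n; h(7)→11·(7−21)≡2=c; b(1)→11·(1−21)≡14=o; e(4)→11·(4−21)≡21=v; t(19)→11·(19−21)≡4=e; g(6)→11·(6−21)≡17=r (all mod 26).

uncover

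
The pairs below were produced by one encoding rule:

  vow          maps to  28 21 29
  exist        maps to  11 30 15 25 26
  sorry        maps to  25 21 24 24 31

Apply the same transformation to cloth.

9 18 21 26 14

v is letter #22 and maps to 28: an offset of 6. Letters become their 1-based position plus 6 (so a→7, b→8, …).
Applying it to cloth: c=3→9, l=12→18, o=15→21, t=20→26, h=8→14.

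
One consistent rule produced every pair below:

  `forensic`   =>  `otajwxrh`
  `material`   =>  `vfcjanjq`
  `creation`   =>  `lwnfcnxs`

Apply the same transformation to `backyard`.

Shifts by position in forensic: pos 0: f→o (+9), pos 1: o→t (+5), pos 2: r→a (+9), pos 3: e→j (+5) — repeating every 2. A repeating key of period 2 is used — shifts +9, +5 over and over.
For backyard: b+9=k, a+5=f, c+9=l, k+5=p, y+9=h, a+5=f, r+9=a, d+5=i.

kflphfai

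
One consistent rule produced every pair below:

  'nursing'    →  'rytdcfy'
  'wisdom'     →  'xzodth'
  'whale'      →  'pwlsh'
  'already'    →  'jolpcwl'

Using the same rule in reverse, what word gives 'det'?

its

Two steps: reverse the string, then apply a Caesar shift of +11.
Reversing it on det: shift back: d−11=s, e−11=t, t−11=i → sti; then reverse → its.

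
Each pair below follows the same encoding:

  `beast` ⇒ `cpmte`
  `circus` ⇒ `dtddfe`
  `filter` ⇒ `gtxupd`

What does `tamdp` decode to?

Shifts by position in beast: pos 0: b→c (+1), pos 1: e→p (+11), pos 2: a→m (+12), pos 3: s→t (+1), pos 4: t→e (+11) — repeating every 3. A repeating key of period 3 is used — shifts +1, +11, +12 over and over.
Undoing it on tamdp: t−1=s, a−11=p, m−12=a, d−1=c, p−11=e.

space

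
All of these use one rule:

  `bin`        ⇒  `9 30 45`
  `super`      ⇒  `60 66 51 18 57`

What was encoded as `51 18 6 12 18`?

Each letter becomes 3×(its alphabet position, a=1..z=26) + 3.
Reversing it on 51 18 6 12 18: 51→(51−3)÷3=16=p, 18→(18−3)÷3=5=e, 6→(6−3)÷3=1=a, 12→(12−3)÷3=3=c, 18→(18−3)÷3=5=e.

peace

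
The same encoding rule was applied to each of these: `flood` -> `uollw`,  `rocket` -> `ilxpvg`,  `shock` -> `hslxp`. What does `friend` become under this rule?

uirvmw

Each pair mirrors across the alphabet (f↔u, l↔o, o↔l): positions sum to 25. This is the alphabet-reversal cipher (Atbash): a becomes z, b becomes y, etc.
For friend: f↔u, r↔i, i↔r, e↔v, n↔m, d↔w.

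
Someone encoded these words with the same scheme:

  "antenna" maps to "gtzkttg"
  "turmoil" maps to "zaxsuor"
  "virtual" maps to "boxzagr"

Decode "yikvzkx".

scepter

This is a Caesar cipher with shift 6.
Reversing it on yikvzkx: y−6=s, i−6=c, k−6=e, v−6=p, z−6=t, k−6=e, x−6=r.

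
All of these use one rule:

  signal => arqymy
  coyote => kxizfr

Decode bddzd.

In signal: s→a is +8, i→r is +9, g→q is +10, n→y is +11 — the shift increases by 1 each position. The shift increases by 1 at each position, starting from +8: 8, 9, 10, ….
Reversing it on bddzd: b−8=t, d−9=u, d−10=t, z−11=o, d−12=r.

tutor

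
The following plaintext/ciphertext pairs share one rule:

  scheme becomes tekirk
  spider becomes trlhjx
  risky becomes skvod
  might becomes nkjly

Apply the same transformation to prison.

In scheme: s→t is +1, c→e is +2, h→k is +3, e→i is +4 — the shift increases by 1 each position. The shift increases by 1 at each position, starting from +1: 1, 2, 3, ….
For prison: p+1=q, r+2=t, i+3=l, s+4=w, o+5=t, n+6=t.

qtlwtt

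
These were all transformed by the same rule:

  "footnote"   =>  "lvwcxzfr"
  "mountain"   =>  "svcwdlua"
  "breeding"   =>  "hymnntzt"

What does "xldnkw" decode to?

reveal

In footnote: f→l is +6, o→v is +7, o→w is +8, t→c is +9 — the shift increases by 1 each position. Each letter shifts forward by (position + 6), i.e. 6, 7, 8, … — the shift grows by one for each successive letter.
Reversing it on xldnkw: x−6=r, l−7=e, d−8=v, n−9=e, k−10=a, w−11=l.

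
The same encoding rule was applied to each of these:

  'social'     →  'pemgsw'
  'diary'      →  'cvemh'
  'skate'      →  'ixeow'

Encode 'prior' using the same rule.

The output letters match the input read backwards, each shifted +4: social reversed is laicos. Two steps: reverse the string, then apply a Caesar shift of +4.
On prior: reverse → roirp; then shift: r+4=v, o+4=s, i+4=m, r+4=v, p+4=t.

vsmvt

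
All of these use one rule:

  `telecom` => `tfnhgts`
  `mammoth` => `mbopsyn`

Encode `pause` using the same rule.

pbwvi

In telecom: t→t is +0, e→f is +1, l→n is +2, e→h is +3 — the shift increases by 1 each position. Each letter shifts forward by its position index (0, 1, 2, …) — the shift grows by one for each successive letter.
For pause: p+0=p, a+1=b, u+2=w, s+3=v, e+4=i.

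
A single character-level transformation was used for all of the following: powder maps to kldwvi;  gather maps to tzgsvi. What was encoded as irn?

Each pair mirrors across the alphabet (p↔k, o↔l, w↔d): positions sum to 25. Letters are reflected about the middle of the alphabet (position → 25−position): Atbash.
Reversing it on irn: i↔r, r↔i, n↔m.

rim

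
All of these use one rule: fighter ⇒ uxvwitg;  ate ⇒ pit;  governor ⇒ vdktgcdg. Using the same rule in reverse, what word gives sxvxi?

Compare letters: f→u is +15, i→x is +15, g→v is +15 — a constant shift. Every letter moves 15 places later in the alphabet, wrapping around z→a.
Undoing it on sxvxi: s−15=d, x−15=i, v−15=g, x−15=i, i−15=t.

digit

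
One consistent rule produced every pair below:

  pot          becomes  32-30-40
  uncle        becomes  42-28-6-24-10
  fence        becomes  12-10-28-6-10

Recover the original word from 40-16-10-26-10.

theme

p(#16)→32 and o(#15)→30: differences scale by 2, so n = 2·pos + 0. With a=1..z=26, the number is 2·pos.
Undoing it on 40-16-10-26-10: 40→(40−0)÷2=20=t, 16→(16−0)÷2=8=h, 10→(10−0)÷2=5=e, 26→(26−0)÷2=13=m, 10→(10−0)÷2=5=e.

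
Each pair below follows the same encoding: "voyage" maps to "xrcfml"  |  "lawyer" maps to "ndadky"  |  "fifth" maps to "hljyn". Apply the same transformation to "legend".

In voyage: v→x is +2, o→r is +3, y→c is +4, a→f is +5 — the shift increases by 1 each position. Each letter shifts forward by (position + 2), i.e. 2, 3, 4, … — the shift grows by one for each successive letter.
Applying it to legend: l+2=n, e+3=h, g+4=k, e+5=j, n+6=t, d+7=k.

nhkjtk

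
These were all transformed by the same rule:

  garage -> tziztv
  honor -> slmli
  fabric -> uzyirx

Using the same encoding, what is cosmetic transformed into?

Each pair mirrors across the alphabet (g↔t, a↔z, r↔i): positions sum to 25. Letters are reflected about the middle of the alphabet (position → 25−position): Atbash.
On cosmetic: c↔x, o↔l, s↔h, m↔n, e↔v, t↔g, i↔r, c↔x.

xlhnvgrx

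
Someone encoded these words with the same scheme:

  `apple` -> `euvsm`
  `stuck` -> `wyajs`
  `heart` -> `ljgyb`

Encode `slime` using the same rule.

In apple: a→e is +4, p→u is +5, p→v is +6, l→s is +7 — the shift increases by 1 each position. Each letter shifts forward by (position + 4), i.e. 4, 5, 6, … — the shift grows by one for each successive letter.
Applying it to slime: s+4=w, l+5=q, i+6=o, m+7=t, e+8=m.

wqotm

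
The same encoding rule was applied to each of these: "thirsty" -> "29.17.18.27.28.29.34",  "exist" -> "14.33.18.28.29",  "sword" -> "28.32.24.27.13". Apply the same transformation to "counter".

12.24.30.23.29.14.27

The number is (letter's place in the alphabet, a=1) + 9.
Applying it to counter: c=3→12, o=15→24, u=21→30, n=14→23, t=20→29, e=5→14, r=18→27.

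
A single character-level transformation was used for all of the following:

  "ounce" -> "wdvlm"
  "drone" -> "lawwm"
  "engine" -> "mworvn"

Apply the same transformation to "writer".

eaqcma

It's a Vigenère-style cipher with numeric key [8,9]: position i shifts by key[i mod 2].
Applying it to writer: w+8=e, r+9=a, i+8=q, t+9=c, e+8=m, r+9=a.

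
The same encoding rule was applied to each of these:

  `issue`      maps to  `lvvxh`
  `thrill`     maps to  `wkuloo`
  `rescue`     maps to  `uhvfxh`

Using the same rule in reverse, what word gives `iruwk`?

Compare letters: i→l is +3, s→v is +3, s→v is +3 — a constant shift. It's a constant shift of +3 (ROT3).
Undoing it on iruwk: i−3=f, r−3=o, u−3=r, w−3=t, k−3=h.

forth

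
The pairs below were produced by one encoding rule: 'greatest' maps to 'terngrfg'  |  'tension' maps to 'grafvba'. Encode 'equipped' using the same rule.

Compare letters: g→t is +13, r→e is +13, e→r is +13 — a constant shift. This is a Caesar cipher with shift 13.
For equipped: e+13=r, q+13=d, u+13=h, i+13=v, p+13=c, p+13=c, e+13=r, d+13=q.

rdhvccrq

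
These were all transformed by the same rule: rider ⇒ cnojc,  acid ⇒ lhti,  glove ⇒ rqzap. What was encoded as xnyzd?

minus

Shifts by position in rider: pos 0: r→c (+11), pos 1: i→n (+5), pos 2: d→o (+11), pos 3: e→j (+5) — repeating every 2. The shifts repeat in a cycle of length 2: positions 0,1,… shift by +11, +5, then the pattern repeats.
Reversing it on xnyzd: x−11=m, n−5=i, y−11=n, z−5=u, d−11=s.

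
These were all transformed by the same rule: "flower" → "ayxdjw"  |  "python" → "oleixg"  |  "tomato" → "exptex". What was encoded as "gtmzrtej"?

f(5)→a(0) and l(11)→y(24) fit y≡17x+19 (mod 26); the inverse of 17 mod 26 is 23. Each letter's alphabet position (a=0..z=25) is mapped through 17·x+19 mod 26 — an affine cipher.
Reversing it on gtmzrtej: g(6)→23·(6−19)≡13=n; t(19)→23·(19−19)≡0=a; m(12)→23·(12−19)≡21=v; z(25)→23·(25−19)≡8=i; r(17)→23·(17−19)≡6=g; t(19)→23·(19−19)≡0=a; e(4)→23·(4−19)≡19=t; j(9)→23·(9−19)≡4=e (all mod 26).

navigate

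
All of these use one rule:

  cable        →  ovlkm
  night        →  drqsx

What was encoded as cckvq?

The output letters match the input read backwards, each shifted +10: cable reversed is elbac. The word is reversed, then every letter is shifted forward by 10.
Decoding cckvq: shift back: c−10=s, c−10=s, k−10=a, v−10=l, q−10=g → ssalg; then reverse → glass.

glass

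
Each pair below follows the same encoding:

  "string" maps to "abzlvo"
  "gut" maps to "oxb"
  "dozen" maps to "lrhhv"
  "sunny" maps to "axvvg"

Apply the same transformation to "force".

Two shifts are in play — +3 for a/e/i/o/u, +8 for every other letter.
On force: f(cons)+8=n, o(vowel)+3=r, r(cons)+8=z, c(cons)+8=k, e(vowel)+3=h.

nrzkh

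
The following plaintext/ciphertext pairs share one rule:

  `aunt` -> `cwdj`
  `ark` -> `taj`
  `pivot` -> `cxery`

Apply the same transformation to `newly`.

hufnw

Two steps: reverse the string, then apply a Caesar shift of +9.
For newly: reverse → ylwen; then shift: y+9=h, l+9=u, w+9=f, e+9=n, n+9=w.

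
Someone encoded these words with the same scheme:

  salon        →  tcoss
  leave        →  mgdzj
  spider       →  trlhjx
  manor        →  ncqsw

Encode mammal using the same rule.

Letter i (0-indexed) is shifted by i+1, so successive shifts are 1, 2, 3, ….
On mammal: m+1=n, a+2=c, m+3=p, m+4=q, a+5=f, l+6=r.

ncpqfr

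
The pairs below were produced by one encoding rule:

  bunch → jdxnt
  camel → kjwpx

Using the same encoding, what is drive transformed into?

lasgq

In bunch: b→j is +8, u→d is +9, n→x is +10, c→n is +11 — the shift increases by 1 each position. The shift increases by 1 at each position, starting from +8: 8, 9, 10, ….
Applying it to drive: d+8=l, r+9=a, i+10=s, v+11=g, e+12=q.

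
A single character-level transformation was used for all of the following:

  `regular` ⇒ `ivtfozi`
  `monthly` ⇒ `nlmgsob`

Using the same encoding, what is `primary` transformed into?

This is the alphabet-reversal cipher (Atbash): a becomes z, b becomes y, etc.
For primary: p↔k, r↔i, i↔r, m↔n, a↔z, r↔i, y↔b.

kirnzib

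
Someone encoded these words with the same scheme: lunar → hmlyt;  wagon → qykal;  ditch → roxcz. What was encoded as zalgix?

Each letter's alphabet position (a=0..z=25) is mapped through 15·x+24 mod 26 — an affine cipher.
Reversing it on zalgix: z(25)→7·(25−24)≡7=h; a(0)→7·(0−24)≡14=o; l(11)→7·(11−24)≡13=n; g(6)→7·(6−24)≡4=e; i(8)→7·(8−24)≡18=s; x(23)→7·(23−24)≡19=t (all mod 26).

honest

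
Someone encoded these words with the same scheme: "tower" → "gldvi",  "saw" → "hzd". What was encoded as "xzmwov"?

candle

Each pair mirrors across the alphabet (t↔g, o↔l, w↔d): positions sum to 25. Letters are reflected about the middle of the alphabet (position → 25−position): Atbash.
Undoing it on xzmwov: x↔c, z↔a, m↔n, w↔d, o↔l, v↔e.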